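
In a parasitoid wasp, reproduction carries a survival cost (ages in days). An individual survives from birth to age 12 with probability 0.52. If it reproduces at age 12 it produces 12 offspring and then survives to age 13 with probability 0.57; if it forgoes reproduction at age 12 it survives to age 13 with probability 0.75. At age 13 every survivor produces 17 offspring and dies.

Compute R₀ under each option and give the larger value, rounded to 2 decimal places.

11.28

breed at age 12: R₀ = 0.52 × (12 + 0.57 × 17) = 0.52 × 21.6900 = 11.2788
delay to age 13: R₀ = 0.52 × (0.75 × 17) = 0.52 × 12.7500 = 6.6300
Higher: breed at age 12 (11.2788).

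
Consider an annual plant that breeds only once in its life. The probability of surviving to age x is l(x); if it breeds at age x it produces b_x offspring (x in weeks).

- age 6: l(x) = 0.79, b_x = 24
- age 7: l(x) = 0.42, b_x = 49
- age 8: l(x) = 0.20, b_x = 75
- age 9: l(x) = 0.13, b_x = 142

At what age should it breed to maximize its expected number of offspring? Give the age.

Expected offspring if breeding at age x = l(x) × b_x:
  age 6: 0.79 × 24 = 18.960
  age 7: 0.42 × 49 = 20.580
  age 8: 0.20 × 75 = 15.000
  age 9: 0.13 × 142 = 18.460
Maximum at age 7 (20.580).

7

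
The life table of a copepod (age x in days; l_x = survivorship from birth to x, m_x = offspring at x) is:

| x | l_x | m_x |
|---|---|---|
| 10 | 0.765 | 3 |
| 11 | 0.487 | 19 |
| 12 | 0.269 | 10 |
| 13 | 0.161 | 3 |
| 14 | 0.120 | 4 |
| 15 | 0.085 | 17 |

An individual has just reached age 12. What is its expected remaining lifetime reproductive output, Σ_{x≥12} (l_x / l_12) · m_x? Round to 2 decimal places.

18.95

l_12 = 0.269. Conditional survival from age 12 to x is l_x / l_12.
  x=12: (0.269/0.269) × 10 = 10.0000
  x=13: (0.161/0.269) × 3 = 1.7955
  x=14: (0.120/0.269) × 4 = 1.7844
  x=15: (0.085/0.269) × 17 = 5.3717
Sum = 10.0000 + 1.7955 + 1.7844 + 5.3717 = 18.9517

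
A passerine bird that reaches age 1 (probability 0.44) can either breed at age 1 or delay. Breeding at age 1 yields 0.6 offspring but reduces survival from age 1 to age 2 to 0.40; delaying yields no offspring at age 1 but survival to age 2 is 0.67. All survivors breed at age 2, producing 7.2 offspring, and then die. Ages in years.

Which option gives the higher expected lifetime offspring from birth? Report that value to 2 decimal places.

2.12

breed at age 1: R₀ = 0.44 × (0.6 + 0.40 × 7.2) = 0.44 × 3.4800 = 1.5312
delay to age 2: R₀ = 0.44 × (0.67 × 7.2) = 0.44 × 4.8240 = 2.1226
Higher: delay to age 2 (2.1226).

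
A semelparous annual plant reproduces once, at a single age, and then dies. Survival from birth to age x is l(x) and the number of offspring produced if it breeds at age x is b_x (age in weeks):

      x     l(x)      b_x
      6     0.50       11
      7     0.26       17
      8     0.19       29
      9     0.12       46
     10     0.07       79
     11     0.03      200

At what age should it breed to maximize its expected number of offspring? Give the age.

Expected offspring if breeding at age x = l(x) × b_x:
  age 6: 0.50 × 11 = 5.500
  age 7: 0.26 × 17 = 4.420
  age 8: 0.19 × 29 = 5.510
  age 9: 0.12 × 46 = 5.520
  age 10: 0.07 × 79 = 5.530
  age 11: 0.03 × 200 = 6.000
Maximum at age 11 (6.000).

11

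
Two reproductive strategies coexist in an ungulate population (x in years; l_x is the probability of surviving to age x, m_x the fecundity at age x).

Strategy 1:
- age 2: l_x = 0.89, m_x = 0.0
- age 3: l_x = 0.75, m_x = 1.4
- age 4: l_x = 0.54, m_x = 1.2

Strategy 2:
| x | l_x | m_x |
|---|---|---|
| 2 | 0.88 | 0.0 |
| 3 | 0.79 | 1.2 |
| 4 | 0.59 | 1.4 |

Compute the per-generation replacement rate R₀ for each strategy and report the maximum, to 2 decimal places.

1.77

Strategy 1: R₀ = 0.89×0.0 + 0.75×1.4 + 0.54×1.2 = 1.6980
Strategy 2: R₀ = 0.88×0.0 + 0.79×1.2 + 0.59×1.4 = 1.7740
Highest R₀: strategy 2 with 1.7740.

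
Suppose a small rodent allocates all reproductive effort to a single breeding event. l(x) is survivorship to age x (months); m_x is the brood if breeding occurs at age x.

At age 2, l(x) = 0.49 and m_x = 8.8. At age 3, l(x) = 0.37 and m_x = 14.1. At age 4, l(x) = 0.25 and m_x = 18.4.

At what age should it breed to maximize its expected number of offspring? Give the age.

3

Expected offspring if breeding at age x = l(x) × m_x:
  age 2: 0.49 × 8.8 = 4.312
  age 3: 0.37 × 14.1 = 5.217
  age 4: 0.25 × 18.4 = 4.600
Maximum at age 3 (5.217).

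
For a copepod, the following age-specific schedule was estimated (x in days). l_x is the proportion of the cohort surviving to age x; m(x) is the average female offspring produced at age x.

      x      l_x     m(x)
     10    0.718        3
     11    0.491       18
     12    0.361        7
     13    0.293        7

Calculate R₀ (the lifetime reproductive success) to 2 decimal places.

15.57

R₀ = Σ l_x m(x):
  age 10: 0.718 × 3 = 2.1540
  age 11: 0.491 × 18 = 8.8380
  age 12: 0.361 × 7 = 2.5270
  age 13: 0.293 × 7 = 2.0510
R₀ = 2.1540 + 8.8380 + 2.5270 + 2.0510 = 15.5700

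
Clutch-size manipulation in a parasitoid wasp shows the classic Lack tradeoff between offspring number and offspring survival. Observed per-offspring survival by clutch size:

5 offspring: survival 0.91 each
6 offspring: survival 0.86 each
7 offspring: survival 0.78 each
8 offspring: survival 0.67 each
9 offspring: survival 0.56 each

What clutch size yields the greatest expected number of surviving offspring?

Expected surviving offspring = c × s(c):
  c=5: 5 × 0.91 = 4.550
  c=6: 6 × 0.86 = 5.160
  c=7: 7 × 0.78 = 5.460
  c=8: 8 × 0.67 = 5.360
  c=9: 9 × 0.56 = 5.040
Maximum at c = 7 (5.460 surviving offspring).

7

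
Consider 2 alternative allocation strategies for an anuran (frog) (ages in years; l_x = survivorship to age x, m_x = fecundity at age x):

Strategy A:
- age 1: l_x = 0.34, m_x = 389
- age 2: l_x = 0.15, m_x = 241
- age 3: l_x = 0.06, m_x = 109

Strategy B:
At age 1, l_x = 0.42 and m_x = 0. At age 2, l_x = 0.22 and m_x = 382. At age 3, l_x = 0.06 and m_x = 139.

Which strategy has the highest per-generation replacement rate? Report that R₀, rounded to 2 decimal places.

Strategy A: R₀ = 0.34×389 + 0.15×241 + 0.06×109 = 174.9500
Strategy B: R₀ = 0.42×0 + 0.22×382 + 0.06×139 = 92.3800
Highest R₀: strategy A with 174.9500.

174.95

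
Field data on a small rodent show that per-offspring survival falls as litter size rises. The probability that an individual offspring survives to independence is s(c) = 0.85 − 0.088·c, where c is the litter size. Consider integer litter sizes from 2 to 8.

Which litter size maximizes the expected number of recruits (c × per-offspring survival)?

5

Expected recruits = c × s(c):
  c=2: 2 × 0.674 = 1.348
  c=3: 3 × 0.586 = 1.758
  c=4: 4 × 0.498 = 1.992
  c=5: 5 × 0.410 = 2.050
  c=6: 6 × 0.322 = 1.932
  c=7: 7 × 0.234 = 1.638
  c=8: 8 × 0.146 = 1.168
Maximum at c = 5 (2.050 recruits).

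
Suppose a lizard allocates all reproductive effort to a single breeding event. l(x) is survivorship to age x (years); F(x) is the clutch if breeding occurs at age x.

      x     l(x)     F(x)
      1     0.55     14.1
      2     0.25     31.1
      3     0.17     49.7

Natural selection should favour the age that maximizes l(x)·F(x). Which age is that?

Expected offspring if breeding at age x = l(x) × F(x):
  age 1: 0.55 × 14.1 = 7.755
  age 2: 0.25 × 31.1 = 7.775
  age 3: 0.17 × 49.7 = 8.449
Maximum at age 3 (8.449).

3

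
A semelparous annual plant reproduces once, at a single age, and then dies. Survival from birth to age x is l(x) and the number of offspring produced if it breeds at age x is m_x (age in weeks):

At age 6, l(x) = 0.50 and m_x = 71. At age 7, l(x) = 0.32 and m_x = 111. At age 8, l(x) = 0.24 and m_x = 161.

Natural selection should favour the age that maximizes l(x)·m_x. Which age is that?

Expected offspring if breeding at age x = l(x) × m_x:
  age 6: 0.50 × 71 = 35.500
  age 7: 0.32 × 111 = 35.520
  age 8: 0.24 × 161 = 38.640
Maximum at age 8 (38.640).

8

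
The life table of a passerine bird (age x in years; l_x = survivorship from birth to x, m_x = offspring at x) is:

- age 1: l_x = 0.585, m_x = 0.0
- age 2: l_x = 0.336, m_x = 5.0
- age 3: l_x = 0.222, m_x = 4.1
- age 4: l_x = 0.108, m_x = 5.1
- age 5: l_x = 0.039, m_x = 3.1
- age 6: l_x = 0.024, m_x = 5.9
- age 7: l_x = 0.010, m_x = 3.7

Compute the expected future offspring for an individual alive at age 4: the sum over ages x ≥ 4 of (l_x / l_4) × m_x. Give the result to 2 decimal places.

7.87

l_4 = 0.108. Conditional survival from age 4 to x is l_x / l_4.
  x=4: (0.108/0.108) × 5.1 = 5.1000
  x=5: (0.039/0.108) × 3.1 = 1.1194
  x=6: (0.024/0.108) × 5.9 = 1.3111
  x=7: (0.010/0.108) × 3.7 = 0.3426
Sum = 5.1000 + 1.1194 + 1.3111 + 0.3426 = 7.8731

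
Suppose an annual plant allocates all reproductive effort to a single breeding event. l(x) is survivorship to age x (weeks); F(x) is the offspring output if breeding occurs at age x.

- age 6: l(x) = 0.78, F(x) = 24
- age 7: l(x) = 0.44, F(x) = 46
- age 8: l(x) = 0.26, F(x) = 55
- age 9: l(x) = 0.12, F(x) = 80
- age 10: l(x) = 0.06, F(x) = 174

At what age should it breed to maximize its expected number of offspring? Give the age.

7

Expected offspring if breeding at age x = l(x) × F(x):
  age 6: 0.78 × 24 = 18.720
  age 7: 0.44 × 46 = 20.240
  age 8: 0.26 × 55 = 14.300
  age 9: 0.12 × 80 = 9.600
  age 10: 0.06 × 174 = 10.440
Maximum at age 7 (20.240).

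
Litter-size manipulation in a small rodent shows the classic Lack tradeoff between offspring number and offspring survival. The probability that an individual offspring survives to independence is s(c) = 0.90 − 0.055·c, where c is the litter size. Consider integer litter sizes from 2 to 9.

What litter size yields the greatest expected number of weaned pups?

Expected weaned pups = c × s(c):
  c=2: 2 × 0.790 = 1.580
  c=3: 3 × 0.735 = 2.205
  c=4: 4 × 0.680 = 2.720
  c=5: 5 × 0.625 = 3.125
  c=6: 6 × 0.570 = 3.420
  c=7: 7 × 0.515 = 3.605
  c=8: 8 × 0.460 = 3.680
  c=9: 9 × 0.405 = 3.645
Maximum at c = 8 (3.680 weaned pups).

8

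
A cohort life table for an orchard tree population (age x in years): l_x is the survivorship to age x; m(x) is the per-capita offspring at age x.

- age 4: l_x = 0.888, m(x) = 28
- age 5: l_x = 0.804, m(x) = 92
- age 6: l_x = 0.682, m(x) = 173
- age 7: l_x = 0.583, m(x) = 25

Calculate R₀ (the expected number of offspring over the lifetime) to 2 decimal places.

R₀ = Σ l_x m(x):
  age 4: 0.888 × 28 = 24.8640
  age 5: 0.804 × 92 = 73.9680
  age 6: 0.682 × 173 = 117.9860
  age 7: 0.583 × 25 = 14.5750
R₀ = 24.8640 + 73.9680 + 117.9860 + 14.5750 = 231.3930

231.39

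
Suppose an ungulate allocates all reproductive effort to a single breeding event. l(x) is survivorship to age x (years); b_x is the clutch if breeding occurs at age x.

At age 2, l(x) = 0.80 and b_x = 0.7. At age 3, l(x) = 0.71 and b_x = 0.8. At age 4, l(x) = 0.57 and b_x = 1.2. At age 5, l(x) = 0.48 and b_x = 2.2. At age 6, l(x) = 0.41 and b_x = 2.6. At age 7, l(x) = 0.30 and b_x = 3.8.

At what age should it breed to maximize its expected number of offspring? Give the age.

Expected offspring if breeding at age x = l(x) × b_x:
  age 2: 0.80 × 0.7 = 0.560
  age 3: 0.71 × 0.8 = 0.568
  age 4: 0.57 × 1.2 = 0.684
  age 5: 0.48 × 2.2 = 1.056
  age 6: 0.41 × 2.6 = 1.066
  age 7: 0.30 × 3.8 = 1.140
Maximum at age 7 (1.140).

7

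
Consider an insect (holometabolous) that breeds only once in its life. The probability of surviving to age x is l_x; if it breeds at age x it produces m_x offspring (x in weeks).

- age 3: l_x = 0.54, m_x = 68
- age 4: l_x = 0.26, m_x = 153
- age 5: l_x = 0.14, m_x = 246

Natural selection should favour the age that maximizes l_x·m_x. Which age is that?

4

Expected offspring if breeding at age x = l_x × m_x:
  age 3: 0.54 × 68 = 36.720
  age 4: 0.26 × 153 = 39.780
  age 5: 0.14 × 246 = 34.440
Maximum at age 4 (39.780).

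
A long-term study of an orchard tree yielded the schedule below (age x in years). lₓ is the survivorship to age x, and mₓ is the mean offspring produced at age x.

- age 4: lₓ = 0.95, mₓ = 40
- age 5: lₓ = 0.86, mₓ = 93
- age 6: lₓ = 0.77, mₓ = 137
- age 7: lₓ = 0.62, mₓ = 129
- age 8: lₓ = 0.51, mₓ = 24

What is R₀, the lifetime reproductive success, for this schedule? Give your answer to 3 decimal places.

315.690

R₀ = Σ lₓ mₓ:
  age 4: 0.95 × 40 = 38.0000
  age 5: 0.86 × 93 = 79.9800
  age 6: 0.77 × 137 = 105.4900
  age 7: 0.62 × 129 = 79.9800
  age 8: 0.51 × 24 = 12.2400
R₀ = 38.0000 + 79.9800 + 105.4900 + 79.9800 + 12.2400 = 315.6900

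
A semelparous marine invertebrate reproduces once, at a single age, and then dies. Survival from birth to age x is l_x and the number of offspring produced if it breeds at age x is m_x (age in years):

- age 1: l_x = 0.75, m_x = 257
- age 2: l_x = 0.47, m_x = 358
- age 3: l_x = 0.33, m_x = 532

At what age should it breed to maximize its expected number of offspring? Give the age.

1

Expected offspring if breeding at age x = l_x × m_x:
  age 1: 0.75 × 257 = 192.750
  age 2: 0.47 × 358 = 168.260
  age 3: 0.33 × 532 = 175.560
Maximum at age 1 (192.750).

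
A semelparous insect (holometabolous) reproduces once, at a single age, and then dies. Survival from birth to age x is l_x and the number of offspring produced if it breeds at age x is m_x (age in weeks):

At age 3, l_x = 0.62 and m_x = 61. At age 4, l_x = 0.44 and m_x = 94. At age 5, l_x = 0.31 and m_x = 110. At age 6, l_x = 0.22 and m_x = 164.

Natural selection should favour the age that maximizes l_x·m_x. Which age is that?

Expected offspring if breeding at age x = l_x × m_x:
  age 3: 0.62 × 61 = 37.820
  age 4: 0.44 × 94 = 41.360
  age 5: 0.31 × 110 = 34.100
  age 6: 0.22 × 164 = 36.080
Maximum at age 4 (41.360).

4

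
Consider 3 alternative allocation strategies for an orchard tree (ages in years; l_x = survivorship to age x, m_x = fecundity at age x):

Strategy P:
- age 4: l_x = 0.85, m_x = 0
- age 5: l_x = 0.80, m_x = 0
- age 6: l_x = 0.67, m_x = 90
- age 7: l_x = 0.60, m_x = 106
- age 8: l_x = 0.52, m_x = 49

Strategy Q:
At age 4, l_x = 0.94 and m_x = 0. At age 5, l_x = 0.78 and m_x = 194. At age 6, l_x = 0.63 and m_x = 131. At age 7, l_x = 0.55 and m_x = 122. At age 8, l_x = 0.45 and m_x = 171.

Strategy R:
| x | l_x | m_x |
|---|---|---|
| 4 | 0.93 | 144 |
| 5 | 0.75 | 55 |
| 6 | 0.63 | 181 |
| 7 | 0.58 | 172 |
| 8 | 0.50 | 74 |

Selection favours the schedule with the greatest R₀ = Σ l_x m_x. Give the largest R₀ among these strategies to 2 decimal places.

425.96

Strategy P: R₀ = 0.85×0 + 0.80×0 + 0.67×90 + 0.60×106 + 0.52×49 = 149.3800
Strategy Q: R₀ = 0.94×0 + 0.78×194 + 0.63×131 + 0.55×122 + 0.45×171 = 377.9000
Strategy R: R₀ = 0.93×144 + 0.75×55 + 0.63×181 + 0.58×172 + 0.50×74 = 425.9600
Highest R₀: strategy R with 425.9600.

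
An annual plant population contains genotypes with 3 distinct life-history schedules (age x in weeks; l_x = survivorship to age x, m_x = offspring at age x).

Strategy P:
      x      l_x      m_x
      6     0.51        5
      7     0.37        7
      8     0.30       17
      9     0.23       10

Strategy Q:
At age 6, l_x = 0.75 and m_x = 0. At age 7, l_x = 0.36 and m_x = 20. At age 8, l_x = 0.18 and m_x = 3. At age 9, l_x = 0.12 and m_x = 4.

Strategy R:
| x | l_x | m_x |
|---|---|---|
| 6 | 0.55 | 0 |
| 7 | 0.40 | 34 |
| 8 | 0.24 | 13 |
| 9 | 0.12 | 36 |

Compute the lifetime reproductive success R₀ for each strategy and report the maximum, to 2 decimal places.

21.04

Strategy P: R₀ = 0.51×5 + 0.37×7 + 0.30×17 + 0.23×10 = 12.5400
Strategy Q: R₀ = 0.75×0 + 0.36×20 + 0.18×3 + 0.12×4 = 8.2200
Strategy R: R₀ = 0.55×0 + 0.40×34 + 0.24×13 + 0.12×36 = 21.0400
Highest R₀: strategy R with 21.0400.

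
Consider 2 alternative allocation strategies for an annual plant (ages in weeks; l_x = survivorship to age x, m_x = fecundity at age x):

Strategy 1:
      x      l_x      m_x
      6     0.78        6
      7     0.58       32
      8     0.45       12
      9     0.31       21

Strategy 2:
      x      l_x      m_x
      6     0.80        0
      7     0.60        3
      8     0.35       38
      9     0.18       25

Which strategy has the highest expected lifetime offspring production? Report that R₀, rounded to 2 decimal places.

35.15

Strategy 1: R₀ = 0.78×6 + 0.58×32 + 0.45×12 + 0.31×21 = 35.1500
Strategy 2: R₀ = 0.80×0 + 0.60×3 + 0.35×38 + 0.18×25 = 19.6000
Highest R₀: strategy 1 with 35.1500.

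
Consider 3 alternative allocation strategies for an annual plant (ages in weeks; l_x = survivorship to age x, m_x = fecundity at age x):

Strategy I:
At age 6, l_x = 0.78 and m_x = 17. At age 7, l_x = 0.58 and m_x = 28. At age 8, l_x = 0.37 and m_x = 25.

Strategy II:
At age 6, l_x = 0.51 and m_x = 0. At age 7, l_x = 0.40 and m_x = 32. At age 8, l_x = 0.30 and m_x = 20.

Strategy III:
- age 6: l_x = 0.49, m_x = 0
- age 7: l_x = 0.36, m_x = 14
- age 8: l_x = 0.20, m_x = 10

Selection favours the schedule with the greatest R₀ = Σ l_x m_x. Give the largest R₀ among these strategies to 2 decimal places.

38.75

Strategy I: R₀ = 0.78×17 + 0.58×28 + 0.37×25 = 38.7500
Strategy II: R₀ = 0.51×0 + 0.40×32 + 0.30×20 = 18.8000
Strategy III: R₀ = 0.49×0 + 0.36×14 + 0.20×10 = 7.0400
Highest R₀: strategy I with 38.7500.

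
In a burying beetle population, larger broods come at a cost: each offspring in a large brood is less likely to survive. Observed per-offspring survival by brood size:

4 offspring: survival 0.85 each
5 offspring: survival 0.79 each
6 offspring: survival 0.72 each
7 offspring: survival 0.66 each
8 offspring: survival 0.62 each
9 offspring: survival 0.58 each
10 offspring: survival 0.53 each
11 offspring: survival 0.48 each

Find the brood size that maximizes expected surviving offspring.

10

Expected surviving offspring = c × s(c):
  c=4: 4 × 0.85 = 3.400
  c=5: 5 × 0.79 = 3.950
  c=6: 6 × 0.72 = 4.320
  c=7: 7 × 0.66 = 4.620
  c=8: 8 × 0.62 = 4.960
  c=9: 9 × 0.58 = 5.220
  c=10: 10 × 0.53 = 5.300
  c=11: 11 × 0.48 = 5.280
Maximum at c = 10 (5.300 surviving offspring).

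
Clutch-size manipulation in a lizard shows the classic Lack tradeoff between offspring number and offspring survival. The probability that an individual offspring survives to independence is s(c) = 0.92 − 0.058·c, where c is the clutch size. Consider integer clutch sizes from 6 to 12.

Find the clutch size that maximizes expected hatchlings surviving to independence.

8

Expected hatchlings surviving to independence = c × s(c):
  c=6: 6 × 0.572 = 3.432
  c=7: 7 × 0.514 = 3.598
  c=8: 8 × 0.456 = 3.648
  c=9: 9 × 0.398 = 3.582
  c=10: 10 × 0.340 = 3.400
  c=11: 11 × 0.282 = 3.102
  c=12: 12 × 0.224 = 2.688
Maximum at c = 8 (3.648 hatchlings surviving to independence).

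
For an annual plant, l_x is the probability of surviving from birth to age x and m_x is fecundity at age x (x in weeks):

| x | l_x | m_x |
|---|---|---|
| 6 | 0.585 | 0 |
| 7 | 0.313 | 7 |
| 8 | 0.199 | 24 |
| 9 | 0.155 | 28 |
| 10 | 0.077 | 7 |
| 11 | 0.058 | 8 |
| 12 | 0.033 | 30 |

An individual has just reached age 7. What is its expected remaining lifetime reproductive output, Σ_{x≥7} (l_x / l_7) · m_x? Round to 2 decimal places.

l_7 = 0.313. Conditional survival from age 7 to x is l_x / l_7.
  x=7: (0.313/0.313) × 7 = 7.0000
  x=8: (0.199/0.313) × 24 = 15.2588
  x=9: (0.155/0.313) × 28 = 13.8658
  x=10: (0.077/0.313) × 7 = 1.7220
  x=11: (0.058/0.313) × 8 = 1.4824
  x=12: (0.033/0.313) × 30 = 3.1629
Sum = 7.0000 + 15.2588 + 13.8658 + 1.7220 + 1.4824 + 3.1629 = 42.4920

42.49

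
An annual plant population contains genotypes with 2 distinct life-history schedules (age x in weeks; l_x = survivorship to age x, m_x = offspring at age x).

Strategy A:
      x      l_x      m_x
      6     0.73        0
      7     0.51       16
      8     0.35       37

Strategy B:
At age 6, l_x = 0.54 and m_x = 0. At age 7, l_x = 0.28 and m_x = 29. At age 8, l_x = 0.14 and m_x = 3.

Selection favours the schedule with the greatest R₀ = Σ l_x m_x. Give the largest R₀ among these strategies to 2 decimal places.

21.11

Strategy A: R₀ = 0.73×0 + 0.51×16 + 0.35×37 = 21.1100
Strategy B: R₀ = 0.54×0 + 0.28×29 + 0.14×3 = 8.5400
Highest R₀: strategy A with 21.1100.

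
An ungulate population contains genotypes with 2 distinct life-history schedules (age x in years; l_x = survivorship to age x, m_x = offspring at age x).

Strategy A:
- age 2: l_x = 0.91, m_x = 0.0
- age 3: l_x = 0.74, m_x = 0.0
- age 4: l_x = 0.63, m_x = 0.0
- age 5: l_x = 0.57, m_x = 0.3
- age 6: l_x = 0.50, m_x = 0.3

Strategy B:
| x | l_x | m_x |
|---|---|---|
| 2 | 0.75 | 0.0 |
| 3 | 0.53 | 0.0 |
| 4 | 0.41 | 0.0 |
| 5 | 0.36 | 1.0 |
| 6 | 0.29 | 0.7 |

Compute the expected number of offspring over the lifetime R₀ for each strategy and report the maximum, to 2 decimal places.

0.56

Strategy A: R₀ = 0.91×0.0 + 0.74×0.0 + 0.63×0.0 + 0.57×0.3 + 0.50×0.3 = 0.3210
Strategy B: R₀ = 0.75×0.0 + 0.53×0.0 + 0.41×0.0 + 0.36×1.0 + 0.29×0.7 = 0.5630
Highest R₀: strategy B with 0.5630.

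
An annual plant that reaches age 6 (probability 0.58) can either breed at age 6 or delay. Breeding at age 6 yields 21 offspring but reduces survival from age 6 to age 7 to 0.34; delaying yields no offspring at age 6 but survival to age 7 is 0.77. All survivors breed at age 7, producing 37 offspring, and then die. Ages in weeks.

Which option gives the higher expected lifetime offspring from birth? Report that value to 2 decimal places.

19.48

breed at age 6: R₀ = 0.58 × (21 + 0.34 × 37) = 0.58 × 33.5800 = 19.4764
delay to age 7: R₀ = 0.58 × (0.77 × 37) = 0.58 × 28.4900 = 16.5242
Higher: breed at age 6 (19.4764).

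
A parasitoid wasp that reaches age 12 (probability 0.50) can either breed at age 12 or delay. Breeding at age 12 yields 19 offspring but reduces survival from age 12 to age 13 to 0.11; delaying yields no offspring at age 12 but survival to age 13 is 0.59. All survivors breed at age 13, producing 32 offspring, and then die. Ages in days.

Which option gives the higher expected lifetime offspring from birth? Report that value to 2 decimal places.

11.26

breed at age 12: R₀ = 0.50 × (19 + 0.11 × 32) = 0.50 × 22.5200 = 11.2600
delay to age 13: R₀ = 0.50 × (0.59 × 32) = 0.50 × 18.8800 = 9.4400
Higher: breed at age 12 (11.2600).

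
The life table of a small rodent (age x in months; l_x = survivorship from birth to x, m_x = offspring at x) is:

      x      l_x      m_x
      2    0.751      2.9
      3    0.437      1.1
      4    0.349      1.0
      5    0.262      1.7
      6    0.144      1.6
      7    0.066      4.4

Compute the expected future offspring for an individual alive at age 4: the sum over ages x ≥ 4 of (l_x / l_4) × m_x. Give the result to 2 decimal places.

3.77

l_4 = 0.349. Conditional survival from age 4 to x is l_x / l_4.
  x=4: (0.349/0.349) × 1.0 = 1.0000
  x=5: (0.262/0.349) × 1.7 = 1.2762
  x=6: (0.144/0.349) × 1.6 = 0.6602
  x=7: (0.066/0.349) × 4.4 = 0.8321
Sum = 1.0000 + 1.2762 + 0.6602 + 0.8321 = 3.7685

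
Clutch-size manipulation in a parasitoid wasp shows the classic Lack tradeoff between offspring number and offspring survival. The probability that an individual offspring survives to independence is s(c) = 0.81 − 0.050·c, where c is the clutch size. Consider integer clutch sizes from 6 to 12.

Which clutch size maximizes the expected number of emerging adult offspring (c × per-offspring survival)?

8

Expected emerging adult offspring = c × s(c):
  c=6: 6 × 0.510 = 3.060
  c=7: 7 × 0.460 = 3.220
  c=8: 8 × 0.410 = 3.280
  c=9: 9 × 0.360 = 3.240
  c=10: 10 × 0.310 = 3.100
  c=11: 11 × 0.260 = 2.860
  c=12: 12 × 0.210 = 2.520
Maximum at c = 8 (3.280 emerging adult offspring).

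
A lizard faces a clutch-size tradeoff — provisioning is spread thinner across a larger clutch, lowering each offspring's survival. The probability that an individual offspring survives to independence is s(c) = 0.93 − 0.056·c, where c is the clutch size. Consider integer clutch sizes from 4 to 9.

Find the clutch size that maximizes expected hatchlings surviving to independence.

8

Expected hatchlings surviving to independence = c × s(c):
  c=4: 4 × 0.706 = 2.824
  c=5: 5 × 0.650 = 3.250
  c=6: 6 × 0.594 = 3.564
  c=7: 7 × 0.538 = 3.766
  c=8: 8 × 0.482 = 3.856
  c=9: 9 × 0.426 = 3.834
Maximum at c = 8 (3.856 hatchlings surviving to independence).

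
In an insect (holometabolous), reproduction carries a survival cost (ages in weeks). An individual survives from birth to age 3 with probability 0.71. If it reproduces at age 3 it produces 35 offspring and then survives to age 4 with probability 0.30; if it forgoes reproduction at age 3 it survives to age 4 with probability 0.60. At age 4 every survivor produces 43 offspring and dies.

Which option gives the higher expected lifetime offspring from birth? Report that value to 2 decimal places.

breed at age 3: R₀ = 0.71 × (35 + 0.30 × 43) = 0.71 × 47.9000 = 34.0090
delay to age 4: R₀ = 0.71 × (0.60 × 43) = 0.71 × 25.8000 = 18.3180
Higher: breed at age 3 (34.0090).

34.01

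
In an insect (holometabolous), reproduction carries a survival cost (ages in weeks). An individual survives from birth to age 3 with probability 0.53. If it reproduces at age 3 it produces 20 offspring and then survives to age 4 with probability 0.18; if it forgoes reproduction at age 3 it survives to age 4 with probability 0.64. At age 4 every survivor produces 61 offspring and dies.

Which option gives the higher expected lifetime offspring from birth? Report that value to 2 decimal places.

20.69

breed at age 3: R₀ = 0.53 × (20 + 0.18 × 61) = 0.53 × 30.9800 = 16.4194
delay to age 4: R₀ = 0.53 × (0.64 × 61) = 0.53 × 39.0400 = 20.6912
Higher: delay to age 4 (20.6912).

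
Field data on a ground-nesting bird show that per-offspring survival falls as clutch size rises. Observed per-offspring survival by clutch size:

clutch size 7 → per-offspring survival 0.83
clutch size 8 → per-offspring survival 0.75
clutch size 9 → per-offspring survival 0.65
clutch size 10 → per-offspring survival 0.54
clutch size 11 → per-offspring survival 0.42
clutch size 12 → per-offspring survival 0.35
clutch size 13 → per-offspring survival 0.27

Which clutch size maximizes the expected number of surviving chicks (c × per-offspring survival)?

Expected surviving chicks = c × s(c):
  c=7: 7 × 0.83 = 5.810
  c=8: 8 × 0.75 = 6.000
  c=9: 9 × 0.65 = 5.850
  c=10: 10 × 0.54 = 5.400
  c=11: 11 × 0.42 = 4.620
  c=12: 12 × 0.35 = 4.200
  c=13: 13 × 0.27 = 3.510
Maximum at c = 8 (6.000 surviving chicks).

8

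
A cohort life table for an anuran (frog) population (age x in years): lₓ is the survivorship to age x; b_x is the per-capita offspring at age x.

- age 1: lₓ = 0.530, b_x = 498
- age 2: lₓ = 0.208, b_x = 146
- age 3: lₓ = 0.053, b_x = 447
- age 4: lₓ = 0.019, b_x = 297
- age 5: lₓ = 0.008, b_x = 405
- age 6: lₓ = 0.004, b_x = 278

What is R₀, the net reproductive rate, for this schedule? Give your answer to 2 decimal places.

327.99

R₀ = Σ lₓ b_x:
  age 1: 0.530 × 498 = 263.9400
  age 2: 0.208 × 146 = 30.3680
  age 3: 0.053 × 447 = 23.6910
  age 4: 0.019 × 297 = 5.6430
  age 5: 0.008 × 405 = 3.2400
  age 6: 0.004 × 278 = 1.1120
R₀ = 263.9400 + 30.3680 + 23.6910 + 5.6430 + 3.2400 + 1.1120 = 327.9940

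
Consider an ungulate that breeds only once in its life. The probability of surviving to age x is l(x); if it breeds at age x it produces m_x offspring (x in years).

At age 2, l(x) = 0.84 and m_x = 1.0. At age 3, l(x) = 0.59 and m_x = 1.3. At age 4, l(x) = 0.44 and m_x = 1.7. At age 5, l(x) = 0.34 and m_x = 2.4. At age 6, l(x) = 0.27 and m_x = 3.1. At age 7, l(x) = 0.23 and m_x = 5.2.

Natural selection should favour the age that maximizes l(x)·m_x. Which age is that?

7

Expected offspring if breeding at age x = l(x) × m_x:
  age 2: 0.84 × 1.0 = 0.840
  age 3: 0.59 × 1.3 = 0.767
  age 4: 0.44 × 1.7 = 0.748
  age 5: 0.34 × 2.4 = 0.816
  age 6: 0.27 × 3.1 = 0.837
  age 7: 0.23 × 5.2 = 1.196
Maximum at age 7 (1.196).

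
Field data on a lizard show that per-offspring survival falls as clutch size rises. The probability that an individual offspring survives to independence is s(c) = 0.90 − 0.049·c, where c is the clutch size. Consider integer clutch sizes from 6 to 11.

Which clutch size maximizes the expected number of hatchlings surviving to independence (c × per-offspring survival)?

9

Expected hatchlings surviving to independence = c × s(c):
  c=6: 6 × 0.606 = 3.636
  c=7: 7 × 0.557 = 3.899
  c=8: 8 × 0.508 = 4.064
  c=9: 9 × 0.459 = 4.131
  c=10: 10 × 0.410 = 4.100
  c=11: 11 × 0.361 = 3.971
Maximum at c = 9 (4.131 hatchlings surviving to independence).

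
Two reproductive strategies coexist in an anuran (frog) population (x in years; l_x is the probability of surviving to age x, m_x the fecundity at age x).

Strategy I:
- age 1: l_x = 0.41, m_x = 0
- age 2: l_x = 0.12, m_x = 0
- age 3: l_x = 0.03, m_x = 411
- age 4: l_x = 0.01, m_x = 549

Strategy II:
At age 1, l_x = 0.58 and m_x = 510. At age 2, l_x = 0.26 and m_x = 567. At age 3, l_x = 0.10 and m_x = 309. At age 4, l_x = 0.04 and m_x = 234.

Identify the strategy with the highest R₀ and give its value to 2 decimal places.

483.48

Strategy I: R₀ = 0.41×0 + 0.12×0 + 0.03×411 + 0.01×549 = 17.8200
Strategy II: R₀ = 0.58×510 + 0.26×567 + 0.10×309 + 0.04×234 = 483.4800
Highest R₀: strategy II with 483.4800.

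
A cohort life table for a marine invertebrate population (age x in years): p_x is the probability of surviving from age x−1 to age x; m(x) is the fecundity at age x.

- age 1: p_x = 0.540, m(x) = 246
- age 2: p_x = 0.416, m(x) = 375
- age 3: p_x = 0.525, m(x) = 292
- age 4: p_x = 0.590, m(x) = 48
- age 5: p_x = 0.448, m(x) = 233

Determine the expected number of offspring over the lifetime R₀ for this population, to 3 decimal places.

262.121

Survivorship from birth: l_x = p_1·p_2·…·p_x.
  l_1 = 0.54000
  l_2 = 0.22464
  l_3 = 0.11794
  l_4 = 0.06958
  l_5 = 0.03117
R₀ = Σ l_x m(x):
  age 1: 0.54000 × 246 = 132.8400
  age 2: 0.22464 × 375 = 84.2400
  age 3: 0.11794 × 292 = 34.4385
  age 4: 0.06958 × 48 = 3.3398
  age 5: 0.03117 × 233 = 7.2626
R₀ = 132.8400 + 84.2400 + 34.4385 + 3.3398 + 7.2626 = 262.1209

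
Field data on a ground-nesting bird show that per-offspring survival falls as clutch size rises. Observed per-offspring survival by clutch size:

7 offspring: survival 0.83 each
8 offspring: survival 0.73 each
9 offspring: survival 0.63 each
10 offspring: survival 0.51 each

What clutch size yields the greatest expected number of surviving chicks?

Expected surviving chicks = c × s(c):
  c=7: 7 × 0.83 = 5.810
  c=8: 8 × 0.73 = 5.840
  c=9: 9 × 0.63 = 5.670
  c=10: 10 × 0.51 = 5.100
Maximum at c = 8 (5.840 surviving chicks).

8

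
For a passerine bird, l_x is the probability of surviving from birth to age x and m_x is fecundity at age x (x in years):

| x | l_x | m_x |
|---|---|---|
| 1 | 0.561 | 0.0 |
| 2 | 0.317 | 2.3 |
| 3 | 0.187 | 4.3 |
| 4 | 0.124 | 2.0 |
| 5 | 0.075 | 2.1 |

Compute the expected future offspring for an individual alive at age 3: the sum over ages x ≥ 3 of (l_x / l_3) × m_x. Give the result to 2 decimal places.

l_3 = 0.187. Conditional survival from age 3 to x is l_x / l_3.
  x=3: (0.187/0.187) × 4.3 = 4.3000
  x=4: (0.124/0.187) × 2.0 = 1.3262
  x=5: (0.075/0.187) × 2.1 = 0.8422
Sum = 4.3000 + 1.3262 + 0.8422 = 6.4684

6.47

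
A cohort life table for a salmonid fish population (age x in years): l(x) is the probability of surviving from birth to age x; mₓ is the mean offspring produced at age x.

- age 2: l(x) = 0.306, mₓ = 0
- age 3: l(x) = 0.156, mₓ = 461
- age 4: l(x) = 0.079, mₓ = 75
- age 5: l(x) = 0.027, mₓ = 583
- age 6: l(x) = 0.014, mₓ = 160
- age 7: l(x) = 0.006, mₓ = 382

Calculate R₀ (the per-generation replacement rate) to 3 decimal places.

R₀ = Σ l(x) mₓ:
  age 2: 0.306 × 0 = 0.0000
  age 3: 0.156 × 461 = 71.9160
  age 4: 0.079 × 75 = 5.9250
  age 5: 0.027 × 583 = 15.7410
  age 6: 0.014 × 160 = 2.2400
  age 7: 0.006 × 382 = 2.2920
R₀ = 0.0000 + 71.9160 + 5.9250 + 15.7410 + 2.2400 + 2.2920 = 98.1140

98.114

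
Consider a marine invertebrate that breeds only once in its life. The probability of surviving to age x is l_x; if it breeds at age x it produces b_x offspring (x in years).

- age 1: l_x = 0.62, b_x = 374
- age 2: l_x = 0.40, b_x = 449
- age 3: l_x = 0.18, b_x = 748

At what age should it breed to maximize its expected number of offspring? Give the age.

Expected offspring if breeding at age x = l_x × b_x:
  age 1: 0.62 × 374 = 231.880
  age 2: 0.40 × 449 = 179.600
  age 3: 0.18 × 748 = 134.640
Maximum at age 1 (231.880).

1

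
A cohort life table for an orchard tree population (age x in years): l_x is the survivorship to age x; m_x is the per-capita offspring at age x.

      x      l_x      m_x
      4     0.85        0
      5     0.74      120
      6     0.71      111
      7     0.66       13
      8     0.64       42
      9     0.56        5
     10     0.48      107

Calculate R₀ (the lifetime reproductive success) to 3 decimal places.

257.230

R₀ = Σ l_x m_x:
  age 4: 0.85 × 0 = 0.0000
  age 5: 0.74 × 120 = 88.8000
  age 6: 0.71 × 111 = 78.8100
  age 7: 0.66 × 13 = 8.5800
  age 8: 0.64 × 42 = 26.8800
  age 9: 0.56 × 5 = 2.8000
  age 10: 0.48 × 107 = 51.3600
R₀ = 0.0000 + 88.8000 + 78.8100 + 8.5800 + 26.8800 + 2.8000 + 51.3600 = 257.2300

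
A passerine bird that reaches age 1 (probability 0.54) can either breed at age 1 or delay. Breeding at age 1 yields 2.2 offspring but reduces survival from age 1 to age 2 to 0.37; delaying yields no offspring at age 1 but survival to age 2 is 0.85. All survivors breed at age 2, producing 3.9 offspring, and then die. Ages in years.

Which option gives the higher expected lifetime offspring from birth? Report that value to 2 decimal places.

1.97

breed at age 1: R₀ = 0.54 × (2.2 + 0.37 × 3.9) = 0.54 × 3.6430 = 1.9672
delay to age 2: R₀ = 0.54 × (0.85 × 3.9) = 0.54 × 3.3150 = 1.7901
Higher: breed at age 1 (1.9672).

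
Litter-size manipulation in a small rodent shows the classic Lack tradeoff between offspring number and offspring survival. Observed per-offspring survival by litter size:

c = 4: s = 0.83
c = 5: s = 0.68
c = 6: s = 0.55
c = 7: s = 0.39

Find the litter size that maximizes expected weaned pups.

5

Expected weaned pups = c × s(c):
  c=4: 4 × 0.83 = 3.320
  c=5: 5 × 0.68 = 3.400
  c=6: 6 × 0.55 = 3.300
  c=7: 7 × 0.39 = 2.730
Maximum at c = 5 (3.400 weaned pups).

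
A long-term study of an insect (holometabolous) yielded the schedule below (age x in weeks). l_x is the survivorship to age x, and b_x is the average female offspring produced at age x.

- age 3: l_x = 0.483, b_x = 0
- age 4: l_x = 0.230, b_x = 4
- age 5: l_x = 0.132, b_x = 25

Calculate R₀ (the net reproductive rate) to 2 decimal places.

R₀ = Σ l_x b_x:
  age 3: 0.483 × 0 = 0.0000
  age 4: 0.230 × 4 = 0.9200
  age 5: 0.132 × 25 = 3.3000
R₀ = 0.0000 + 0.9200 + 3.3000 = 4.2200

4.22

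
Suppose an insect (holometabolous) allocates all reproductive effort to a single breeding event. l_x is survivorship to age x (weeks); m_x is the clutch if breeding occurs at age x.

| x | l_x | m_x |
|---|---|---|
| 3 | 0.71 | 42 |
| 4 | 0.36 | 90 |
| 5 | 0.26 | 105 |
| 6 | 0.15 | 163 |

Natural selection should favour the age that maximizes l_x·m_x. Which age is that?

Expected offspring if breeding at age x = l_x × m_x:
  age 3: 0.71 × 42 = 29.820
  age 4: 0.36 × 90 = 32.400
  age 5: 0.26 × 105 = 27.300
  age 6: 0.15 × 163 = 24.450
Maximum at age 4 (32.400).

4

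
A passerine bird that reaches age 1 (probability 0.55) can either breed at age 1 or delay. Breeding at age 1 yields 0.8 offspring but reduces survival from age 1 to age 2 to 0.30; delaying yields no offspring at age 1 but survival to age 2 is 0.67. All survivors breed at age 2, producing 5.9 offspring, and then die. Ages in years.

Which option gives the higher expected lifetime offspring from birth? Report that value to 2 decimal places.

2.17

breed at age 1: R₀ = 0.55 × (0.8 + 0.30 × 5.9) = 0.55 × 2.5700 = 1.4135
delay to age 2: R₀ = 0.55 × (0.67 × 5.9) = 0.55 × 3.9530 = 2.1742
Higher: delay to age 2 (2.1742).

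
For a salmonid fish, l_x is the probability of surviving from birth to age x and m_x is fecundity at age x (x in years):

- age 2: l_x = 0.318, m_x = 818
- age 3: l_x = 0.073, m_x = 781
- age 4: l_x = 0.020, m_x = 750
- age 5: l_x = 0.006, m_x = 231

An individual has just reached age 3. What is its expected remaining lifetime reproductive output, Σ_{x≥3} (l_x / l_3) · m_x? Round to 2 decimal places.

1005.47

l_3 = 0.073. Conditional survival from age 3 to x is l_x / l_3.
  x=3: (0.073/0.073) × 781 = 781.0000
  x=4: (0.020/0.073) × 750 = 205.4795
  x=5: (0.006/0.073) × 231 = 18.9863
Sum = 781.0000 + 205.4795 + 18.9863 = 1005.4658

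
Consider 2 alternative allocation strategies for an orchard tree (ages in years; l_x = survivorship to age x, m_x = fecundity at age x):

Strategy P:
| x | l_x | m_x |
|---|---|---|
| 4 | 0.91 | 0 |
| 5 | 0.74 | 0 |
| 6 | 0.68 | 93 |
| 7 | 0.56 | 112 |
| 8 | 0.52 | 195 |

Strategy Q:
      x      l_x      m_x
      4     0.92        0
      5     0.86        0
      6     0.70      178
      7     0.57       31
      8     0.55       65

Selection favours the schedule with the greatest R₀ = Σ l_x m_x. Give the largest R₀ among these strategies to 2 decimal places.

Strategy P: R₀ = 0.91×0 + 0.74×0 + 0.68×93 + 0.56×112 + 0.52×195 = 227.3600
Strategy Q: R₀ = 0.92×0 + 0.86×0 + 0.70×178 + 0.57×31 + 0.55×65 = 178.0200
Highest R₀: strategy P with 227.3600.

227.36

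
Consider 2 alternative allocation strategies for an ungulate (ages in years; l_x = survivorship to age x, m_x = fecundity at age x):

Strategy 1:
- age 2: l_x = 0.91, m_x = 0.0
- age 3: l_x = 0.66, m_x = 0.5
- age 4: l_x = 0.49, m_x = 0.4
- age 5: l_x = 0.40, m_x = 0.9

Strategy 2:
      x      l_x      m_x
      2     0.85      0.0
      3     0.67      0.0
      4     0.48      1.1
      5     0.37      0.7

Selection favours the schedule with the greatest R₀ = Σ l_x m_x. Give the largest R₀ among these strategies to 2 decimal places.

0.89

Strategy 1: R₀ = 0.91×0.0 + 0.66×0.5 + 0.49×0.4 + 0.40×0.9 = 0.8860
Strategy 2: R₀ = 0.85×0.0 + 0.67×0.0 + 0.48×1.1 + 0.37×0.7 = 0.7870
Highest R₀: strategy 1 with 0.8860.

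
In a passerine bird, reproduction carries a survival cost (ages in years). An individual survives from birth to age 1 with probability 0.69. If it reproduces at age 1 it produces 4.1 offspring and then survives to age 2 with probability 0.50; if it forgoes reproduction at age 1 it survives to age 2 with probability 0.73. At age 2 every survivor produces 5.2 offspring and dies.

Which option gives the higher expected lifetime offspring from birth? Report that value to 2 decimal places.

4.62

breed at age 1: R₀ = 0.69 × (4.1 + 0.50 × 5.2) = 0.69 × 6.7000 = 4.6230
delay to age 2: R₀ = 0.69 × (0.73 × 5.2) = 0.69 × 3.7960 = 2.6192
Higher: breed at age 1 (4.6230).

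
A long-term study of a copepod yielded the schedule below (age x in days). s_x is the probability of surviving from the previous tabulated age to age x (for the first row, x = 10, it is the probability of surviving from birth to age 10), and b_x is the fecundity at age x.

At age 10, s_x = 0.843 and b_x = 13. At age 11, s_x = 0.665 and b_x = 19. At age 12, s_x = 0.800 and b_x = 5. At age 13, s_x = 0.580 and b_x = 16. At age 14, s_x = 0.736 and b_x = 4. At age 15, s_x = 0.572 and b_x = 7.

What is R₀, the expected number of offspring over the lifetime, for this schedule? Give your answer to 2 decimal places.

Survivorship from birth: l_x = s_10·s_11·…·s_x.
  l_10 = 0.84300
  l_11 = 0.56060
  l_12 = 0.44848
  l_13 = 0.26012
  l_14 = 0.19145
  l_15 = 0.10951
R₀ = Σ l_x b_x:
  age 10: 0.84300 × 13 = 10.9590
  age 11: 0.56060 × 19 = 10.6514
  age 12: 0.44848 × 5 = 2.2424
  age 13: 0.26012 × 16 = 4.1619
  age 14: 0.19145 × 4 = 0.7658
  age 15: 0.10951 × 7 = 0.7666
R₀ = 10.9590 + 10.6514 + 2.2424 + 4.1619 + 0.7658 + 0.7666 = 29.5471

29.55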